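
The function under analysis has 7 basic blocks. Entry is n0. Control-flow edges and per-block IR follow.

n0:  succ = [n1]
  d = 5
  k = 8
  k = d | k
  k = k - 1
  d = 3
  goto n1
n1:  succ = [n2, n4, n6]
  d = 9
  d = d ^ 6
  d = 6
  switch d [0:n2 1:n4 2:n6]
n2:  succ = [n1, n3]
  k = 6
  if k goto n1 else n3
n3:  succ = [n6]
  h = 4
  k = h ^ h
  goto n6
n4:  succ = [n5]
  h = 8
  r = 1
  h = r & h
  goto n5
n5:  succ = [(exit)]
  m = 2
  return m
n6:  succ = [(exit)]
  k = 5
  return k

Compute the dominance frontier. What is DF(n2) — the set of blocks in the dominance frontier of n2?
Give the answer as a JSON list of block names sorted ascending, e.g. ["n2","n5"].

idom tree: n1←n0 n2←n1 n3←n2 n4←n1 n5←n4 n6←n1
Dom at joins:
  n1: preds {n0,n2}: {n0} ∩ {n0,n1,n2} = {n0}; idom=n0
  n6: preds {n1,n3}: {n0,n1} ∩ {n0,n1,n2,n3} = {n0,n1}; idom=n1

DF walk-up:
  join n1 pred n0: · stop@n0
  join n1 pred n2: n2→n1 stop@n0
  join n6 pred n1: · stop@n1
  join n6 pred n3: n3→n2 stop@n1
  n0: DF=∅
  n1: DF={n1}
  n2: DF={n1,n6}
  n3: DF={n6}
  n4: DF=∅
  n5: DF=∅
  n6: DF=∅

DF(n2) = ["n1", "n6"]

Answer: ["n1", "n6"]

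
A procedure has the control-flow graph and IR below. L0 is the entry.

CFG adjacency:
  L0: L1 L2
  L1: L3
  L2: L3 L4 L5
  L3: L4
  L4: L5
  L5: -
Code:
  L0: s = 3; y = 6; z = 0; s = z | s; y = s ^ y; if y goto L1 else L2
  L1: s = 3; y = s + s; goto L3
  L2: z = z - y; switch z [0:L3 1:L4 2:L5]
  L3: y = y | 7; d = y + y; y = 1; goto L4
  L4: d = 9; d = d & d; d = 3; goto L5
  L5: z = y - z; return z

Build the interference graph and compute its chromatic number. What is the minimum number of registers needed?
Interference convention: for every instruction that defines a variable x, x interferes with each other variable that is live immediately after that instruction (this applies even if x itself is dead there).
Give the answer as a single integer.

Answer: 3

Working:
def/use:
  L0: def={s,y,z} ue=∅
  L1: def={s,y} ue=∅
  L2: def={z} ue={y,z}
  L3: def={d,y} ue={y}
  L4: def={d} ue=∅
  L5: def={z} ue={y,z}

Backward fixpoint:
  L0 li=∅ lo={y,z}
  L1 li={z} lo={y,z}
  L2 li={y,z} lo={y,z}
  L3 li={y,z} lo={y,z}
  L4 li={y,z} lo={y,z}
  L5 li={y,z} lo=∅

Conflict graph:
  d — {y,z}
  s — {y,z}
  y — {d,s,z}
  z — {d,s,y}

Colouring:
  {d,y,z} pairwise interfere (3-clique) ⇒ χ ≥ 3
  assign d→R2 s→R2 y→R0 z→R1 — no edge inside a register ⇒ χ ≤ 3
  χ = 3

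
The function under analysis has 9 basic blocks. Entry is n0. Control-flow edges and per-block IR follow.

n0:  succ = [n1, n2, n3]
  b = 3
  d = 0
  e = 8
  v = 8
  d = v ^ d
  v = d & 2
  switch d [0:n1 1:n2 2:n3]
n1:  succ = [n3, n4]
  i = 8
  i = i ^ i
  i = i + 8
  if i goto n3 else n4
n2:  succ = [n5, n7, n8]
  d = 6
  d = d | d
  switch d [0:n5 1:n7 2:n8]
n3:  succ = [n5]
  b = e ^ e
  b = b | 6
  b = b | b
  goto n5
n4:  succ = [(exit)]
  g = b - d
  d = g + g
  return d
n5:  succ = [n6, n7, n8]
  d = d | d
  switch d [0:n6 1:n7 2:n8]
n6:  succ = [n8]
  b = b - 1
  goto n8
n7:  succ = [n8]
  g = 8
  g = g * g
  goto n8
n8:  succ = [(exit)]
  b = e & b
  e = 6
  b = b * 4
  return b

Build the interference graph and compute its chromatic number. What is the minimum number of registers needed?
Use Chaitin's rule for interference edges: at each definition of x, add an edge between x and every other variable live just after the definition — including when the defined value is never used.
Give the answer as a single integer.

Per-block:
  n0: {b,d,e,v} / ∅
  n1: {i} / ∅
  n2: {d} / ∅
  n3: {b} / {e}
  n4: {d,g} / {b,d}
  n5: {d} / {d}
  n6: {b} / {b}
  n7: {g} / ∅
  n8: {b,e} / {b,e}

Liveness:
  live n0: ∅→{b,d,e}
  live n1: {b,d,e}→{b,d,e}
  live n2: {b,e}→{b,d,e}
  live n3: {d,e}→{b,d,e}
  live n4: {b,d}→∅
  live n5: {b,d,e}→{b,e}
  live n6: {b,e}→{b,e}
  live n7: {b,e}→{b,e}
  live n8: {b,e}→∅

Interference:
  b — {d,e,g,i,v}
  d — {b,e,i,v}
  e — {b,d,g,i,v}
  g — {b,e}
  i — {b,d,e}
  v — {b,d,e}

Registers:
  clique {b,d,e,i} ⇒ need ≥ 4
  4-colouring: r0={b}  r1={e}  r2={d,g}  r3={i,v}
  χ = 4

Answer: 4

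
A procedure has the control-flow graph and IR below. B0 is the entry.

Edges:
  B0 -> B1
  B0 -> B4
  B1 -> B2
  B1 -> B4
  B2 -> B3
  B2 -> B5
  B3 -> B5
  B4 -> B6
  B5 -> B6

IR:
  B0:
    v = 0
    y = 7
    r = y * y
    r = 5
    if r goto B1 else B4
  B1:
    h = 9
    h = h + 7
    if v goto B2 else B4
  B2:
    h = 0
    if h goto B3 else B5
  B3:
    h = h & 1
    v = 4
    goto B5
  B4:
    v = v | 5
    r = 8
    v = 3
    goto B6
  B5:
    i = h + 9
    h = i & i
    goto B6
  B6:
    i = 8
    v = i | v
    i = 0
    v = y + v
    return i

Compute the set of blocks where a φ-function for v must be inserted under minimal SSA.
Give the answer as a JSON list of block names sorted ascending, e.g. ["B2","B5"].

Answer: ["B5", "B6"]

Analysis:
idom tree: B1←B0 B2←B1 B3←B2 B4←B0 B5←B2 B6←B0
Dom∩ at merges:
  B4: preds {B0,B1}: {B0} ∩ {B0,B1} = {B0}; idom=B0
  B5: preds {B2,B3}: {B0,B1,B2} ∩ {B0,B1,B2,B3} = {B0,B1,B2}; idom=B2
  B6: preds {B4,B5}: {B0,B4} ∩ {B0,B1,B2,B5} = {B0}; idom=B0

DF walk-up:
  join B4 pred B0: · stop@B0
  join B4 pred B1: B1 stop@B0
  join B5 pred B2: · stop@B2
  join B5 pred B3: B3 stop@B2
  join B6 pred B4: B4 stop@B0
  join B6 pred B5: B5→B2→B1 stop@B0
  B0 → ∅
  B1 → {B4,B6}
  B2 → {B6}
  B3 → {B5}
  B4 → {B6}
  B5 → {B6}
  B6 → ∅

φ for v: defs {B0,B3,B4,B6}
  DF⁺ = {B5,B6}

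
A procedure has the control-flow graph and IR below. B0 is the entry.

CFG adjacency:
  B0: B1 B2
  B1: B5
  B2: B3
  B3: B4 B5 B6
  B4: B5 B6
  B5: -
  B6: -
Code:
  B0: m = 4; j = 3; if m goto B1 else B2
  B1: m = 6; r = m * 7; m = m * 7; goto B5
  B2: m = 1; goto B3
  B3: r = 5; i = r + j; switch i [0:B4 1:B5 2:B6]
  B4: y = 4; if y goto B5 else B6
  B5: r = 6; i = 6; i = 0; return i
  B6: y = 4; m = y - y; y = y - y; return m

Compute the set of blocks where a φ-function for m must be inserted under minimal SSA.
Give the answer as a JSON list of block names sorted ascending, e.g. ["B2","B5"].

idom tree: B1←B0 B2←B0 B3←B2 B4←B3 B5←B0 B6←B3
Dom at joins:
  B5: preds {B1,B3,B4}: {B0,B1} ∩ {B0,B2,B3} ∩ {B0,B2,B3,B4} = {B0}; idom=B0
  B6: preds {B3,B4}: {B0,B2,B3} ∩ {B0,B2,B3,B4} = {B0,B2,B3}; idom=B3

Frontier:
  join B5 pred B1: B1 stop@B0
  join B5 pred B3: B3→B2 stop@B0
  join B5 pred B4: B4→B3→B2 stop@B0
  join B6 pred B3: · stop@B3
  join B6 pred B4: B4 stop@B3
  DF(B0)=∅
  DF(B1)={B5}
  DF(B2)={B5}
  DF(B3)={B5}
  DF(B4)={B5,B6}
  DF(B5)=∅
  DF(B6)=∅

φ for m: defs {B0,B1,B2,B6}
  DF⁺ = {B5}

Answer: ["B5"]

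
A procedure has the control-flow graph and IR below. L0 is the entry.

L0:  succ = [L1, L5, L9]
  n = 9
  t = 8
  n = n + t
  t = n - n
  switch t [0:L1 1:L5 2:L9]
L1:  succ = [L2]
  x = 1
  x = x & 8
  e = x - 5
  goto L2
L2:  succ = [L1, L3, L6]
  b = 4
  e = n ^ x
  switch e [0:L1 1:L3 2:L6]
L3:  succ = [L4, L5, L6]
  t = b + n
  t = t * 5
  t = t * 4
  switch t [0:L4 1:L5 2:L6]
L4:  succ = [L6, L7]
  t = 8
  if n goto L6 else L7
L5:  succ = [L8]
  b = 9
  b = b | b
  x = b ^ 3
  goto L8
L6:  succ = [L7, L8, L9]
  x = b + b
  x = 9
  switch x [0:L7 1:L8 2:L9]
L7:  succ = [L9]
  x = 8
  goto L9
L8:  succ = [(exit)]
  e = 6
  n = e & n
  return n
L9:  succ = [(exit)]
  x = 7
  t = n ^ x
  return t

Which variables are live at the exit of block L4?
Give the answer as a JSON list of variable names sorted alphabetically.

Answer: ["b", "n"]

Derivation:
Per-block:
  L0: def={n,t} ue=∅
  L1: def={e,x} ue=∅
  L2: def={b,e} ue={n,x}
  L3: def={t} ue={b,n}
  L4: def={t} ue={n}
  L5: def={b,x} ue=∅
  L6: def={x} ue={b}
  L7: def={x} ue=∅
  L8: def={e,n} ue={n}
  L9: def={t,x} ue={n}

Live sets:
  live L0: ∅→{n}
  live L1: {n}→{n,x}
  live L2: {n,x}→{b,n}
  live L3: {b,n}→{b,n}
  live L4: {b,n}→{b,n}
  live L5: {n}→{n}
  live L6: {b,n}→{n}
  live L7: {n}→{n}
  live L8: {n}→∅
  live L9: {n}→∅

live-out(L4) = ["b", "n"]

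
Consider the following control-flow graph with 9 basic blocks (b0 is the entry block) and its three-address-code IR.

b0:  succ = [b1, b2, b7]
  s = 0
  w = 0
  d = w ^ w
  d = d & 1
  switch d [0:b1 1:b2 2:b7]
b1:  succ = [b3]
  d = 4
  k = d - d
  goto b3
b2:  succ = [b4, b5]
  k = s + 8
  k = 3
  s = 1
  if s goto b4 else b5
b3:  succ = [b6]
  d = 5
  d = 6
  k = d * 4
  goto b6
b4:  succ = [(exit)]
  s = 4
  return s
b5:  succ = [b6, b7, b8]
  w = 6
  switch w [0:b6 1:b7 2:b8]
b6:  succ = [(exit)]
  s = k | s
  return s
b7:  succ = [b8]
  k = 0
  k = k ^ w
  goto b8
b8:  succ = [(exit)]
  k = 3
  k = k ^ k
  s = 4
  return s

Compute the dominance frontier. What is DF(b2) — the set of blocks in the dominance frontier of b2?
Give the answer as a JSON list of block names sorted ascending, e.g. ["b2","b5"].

Answer: ["b6", "b7", "b8"]

Analysis:
idom tree: b1←b0 b2←b0 b3←b1 b4←b2 b5←b2 b6←b0 b7←b0 b8←b0
Dom∩ at merges:
  b6: preds {b3,b5}: {b0,b1,b3} ∩ {b0,b2,b5} = {b0}; idom=b0
  b7: preds {b0,b5}: {b0} ∩ {b0,b2,b5} = {b0}; idom=b0
  b8: preds {b5,b7}: {b0,b2,b5} ∩ {b0,b7} = {b0}; idom=b0

Frontier:
  join b6 pred b3: b3→b1 stop@b0
  join b6 pred b5: b5→b2 stop@b0
  join b7 pred b0: · stop@b0
  join b7 pred b5: b5→b2 stop@b0
  join b8 pred b5: b5→b2 stop@b0
  join b8 pred b7: b7 stop@b0
  b0 → ∅
  b1 → {b6}
  b2 → {b6,b7,b8}
  b3 → {b6}
  b4 → ∅
  b5 → {b6,b7,b8}
  b6 → ∅
  b7 → {b8}
  b8 → ∅

DF(b2) = ["b6", "b7", "b8"]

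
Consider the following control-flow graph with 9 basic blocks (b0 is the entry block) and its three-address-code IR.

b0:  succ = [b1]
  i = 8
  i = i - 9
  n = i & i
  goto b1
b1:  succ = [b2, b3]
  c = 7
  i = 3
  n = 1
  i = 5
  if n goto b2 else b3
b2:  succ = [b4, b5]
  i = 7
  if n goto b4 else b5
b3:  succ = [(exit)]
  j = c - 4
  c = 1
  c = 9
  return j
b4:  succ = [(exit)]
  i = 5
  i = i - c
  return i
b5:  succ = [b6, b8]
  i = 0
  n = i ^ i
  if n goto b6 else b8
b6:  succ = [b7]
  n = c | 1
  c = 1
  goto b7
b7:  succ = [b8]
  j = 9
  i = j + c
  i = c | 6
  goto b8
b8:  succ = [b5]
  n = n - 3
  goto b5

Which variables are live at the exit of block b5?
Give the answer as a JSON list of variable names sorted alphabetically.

Per-block:
  b0: {i,n} / ∅
  b1: {c,i,n} / ∅
  b2: {i} / {n}
  b3: {c,j} / {c}
  b4: {i} / {c}
  b5: {i,n} / ∅
  b6: {c,n} / {c}
  b7: {i,j} / {c}
  b8: {n} / {n}

Backward fixpoint:
  b0 li=∅ lo=∅
  b1 li=∅ lo={c,n}
  b2 li={c,n} lo={c}
  b3 li={c} lo=∅
  b4 li={c} lo=∅
  b5 li={c} lo={c,n}
  b6 li={c} lo={c,n}
  b7 li={c,n} lo={c,n}
  b8 li={c,n} lo={c}

live-out(b5) = ["c", "n"]

Answer: ["c", "n"]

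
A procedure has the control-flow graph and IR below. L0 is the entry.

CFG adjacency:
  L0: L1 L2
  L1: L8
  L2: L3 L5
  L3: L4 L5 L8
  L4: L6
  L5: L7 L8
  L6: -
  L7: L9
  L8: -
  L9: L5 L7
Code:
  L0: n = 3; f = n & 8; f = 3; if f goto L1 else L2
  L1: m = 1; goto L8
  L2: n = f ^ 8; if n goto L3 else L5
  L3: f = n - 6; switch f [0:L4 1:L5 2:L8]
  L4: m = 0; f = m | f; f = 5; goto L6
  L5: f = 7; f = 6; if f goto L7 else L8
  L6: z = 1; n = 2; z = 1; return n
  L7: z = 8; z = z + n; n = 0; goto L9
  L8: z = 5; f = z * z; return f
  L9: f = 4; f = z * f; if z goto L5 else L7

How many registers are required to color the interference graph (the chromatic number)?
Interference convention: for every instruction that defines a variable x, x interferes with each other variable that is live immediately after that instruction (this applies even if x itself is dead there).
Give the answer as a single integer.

Answer: 3

Derivation:
def/use:
  L0: {f,n} / ∅
  L1: {m} / ∅
  L2: {n} / {f}
  L3: {f} / {n}
  L4: {f,m} / {f}
  L5: {f} / ∅
  L6: {n,z} / ∅
  L7: {n,z} / {n}
  L8: {f,z} / ∅
  L9: {f} / {z}

Liveness:
  L0: in=∅ out={f}
  L1: in=∅ out=∅
  L2: in={f} out={n}
  L3: in={n} out={f,n}
  L4: in={f} out=∅
  L5: in={n} out={n}
  L6: in=∅ out=∅
  L7: in={n} out={n,z}
  L8: in=∅ out=∅
  L9: in={n,z} out={n}

Interfere edges:
  f: {m,n,z}
  m: {f}
  n: {f,z}
  z: {f,n}

Colouring:
  {f,n,z} pairwise interfere (3-clique) ⇒ χ ≥ 3
  assign f→R0 m→R1 n→R1 z→R2 — no edge inside a register ⇒ χ ≤ 3
  χ = 3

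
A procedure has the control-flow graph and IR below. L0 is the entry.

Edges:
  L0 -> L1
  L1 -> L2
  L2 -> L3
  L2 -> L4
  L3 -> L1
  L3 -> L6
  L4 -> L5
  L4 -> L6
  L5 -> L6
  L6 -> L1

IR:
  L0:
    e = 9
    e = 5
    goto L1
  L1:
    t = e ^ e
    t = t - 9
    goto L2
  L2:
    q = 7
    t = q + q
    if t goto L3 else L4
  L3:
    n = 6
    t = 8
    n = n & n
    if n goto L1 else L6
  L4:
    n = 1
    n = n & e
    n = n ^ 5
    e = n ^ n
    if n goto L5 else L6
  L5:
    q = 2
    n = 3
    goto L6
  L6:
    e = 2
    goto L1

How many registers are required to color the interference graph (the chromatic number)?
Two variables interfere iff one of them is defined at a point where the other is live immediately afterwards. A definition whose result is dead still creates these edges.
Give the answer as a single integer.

def/use:
  L0: def={e} ue=∅
  L1: def={t} ue={e}
  L2: def={q,t} ue=∅
  L3: def={n,t} ue=∅
  L4: def={e,n} ue={e}
  L5: def={n,q} ue=∅
  L6: def={e} ue=∅

Live sets:
  live L0: ∅→{e}
  live L1: {e}→{e}
  live L2: {e}→{e}
  live L3: {e}→{e}
  live L4: {e}→∅
  live L5: ∅→∅
  live L6: ∅→{e}

Interfere edges:
  e↔{n,q,t}
  n↔{e,t}
  q↔{e}
  t↔{e,n}

Registers:
  clique {e,n,t} ⇒ need ≥ 3
  assign e→R0 n→R1 q→R1 t→R2 — no edge inside a register ⇒ χ ≤ 3
  χ = 3

Answer: 3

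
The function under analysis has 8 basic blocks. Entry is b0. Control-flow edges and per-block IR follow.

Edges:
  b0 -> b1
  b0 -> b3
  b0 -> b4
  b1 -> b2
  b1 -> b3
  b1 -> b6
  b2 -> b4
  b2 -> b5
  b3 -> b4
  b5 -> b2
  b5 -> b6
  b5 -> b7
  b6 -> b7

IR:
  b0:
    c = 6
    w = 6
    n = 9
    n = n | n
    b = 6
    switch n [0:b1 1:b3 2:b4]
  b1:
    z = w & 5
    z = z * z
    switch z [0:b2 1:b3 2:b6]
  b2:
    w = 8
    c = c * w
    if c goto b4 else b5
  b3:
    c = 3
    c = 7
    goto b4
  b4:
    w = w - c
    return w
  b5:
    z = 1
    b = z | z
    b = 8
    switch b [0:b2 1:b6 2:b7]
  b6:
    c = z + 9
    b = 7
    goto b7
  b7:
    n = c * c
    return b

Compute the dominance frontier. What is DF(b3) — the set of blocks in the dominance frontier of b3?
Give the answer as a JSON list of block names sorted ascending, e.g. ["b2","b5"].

idom tree: b1←b0 b2←b1 b3←b0 b4←b0 b5←b2 b6←b1 b7←b1
Dom at joins:
  b2: preds {b1,b5}: {b0,b1} ∩ {b0,b1,b2,b5} = {b0,b1}; idom=b1
  b3: preds {b0,b1}: {b0} ∩ {b0,b1} = {b0}; idom=b0
  b4: preds {b0,b2,b3}: {b0} ∩ {b0,b1,b2} ∩ {b0,b3} = {b0}; idom=b0
  b6: preds {b1,b5}: {b0,b1} ∩ {b0,b1,b2,b5} = {b0,b1}; idom=b1
  b7: preds {b5,b6}: {b0,b1,b2,b5} ∩ {b0,b1,b6} = {b0,b1}; idom=b1

Frontier:
  b2←b1: walk · to b1
  b2←b5: walk b5→b2 to b1
  b3←b0: walk · to b0
  b3←b1: walk b1 to b0
  b4←b0: walk · to b0
  b4←b2: walk b2→b1 to b0
  b4←b3: walk b3 to b0
  b6←b1: walk · to b1
  b6←b5: walk b5→b2 to b1
  b7←b5: walk b5→b2 to b1
  b7←b6: walk b6 to b1
  DF(b0)=∅
  DF(b1)={b3,b4}
  DF(b2)={b2,b4,b6,b7}
  DF(b3)={b4}
  DF(b4)=∅
  DF(b5)={b2,b6,b7}
  DF(b6)={b7}
  DF(b7)=∅

DF(b3) = ["b4"]

Answer: ["b4"]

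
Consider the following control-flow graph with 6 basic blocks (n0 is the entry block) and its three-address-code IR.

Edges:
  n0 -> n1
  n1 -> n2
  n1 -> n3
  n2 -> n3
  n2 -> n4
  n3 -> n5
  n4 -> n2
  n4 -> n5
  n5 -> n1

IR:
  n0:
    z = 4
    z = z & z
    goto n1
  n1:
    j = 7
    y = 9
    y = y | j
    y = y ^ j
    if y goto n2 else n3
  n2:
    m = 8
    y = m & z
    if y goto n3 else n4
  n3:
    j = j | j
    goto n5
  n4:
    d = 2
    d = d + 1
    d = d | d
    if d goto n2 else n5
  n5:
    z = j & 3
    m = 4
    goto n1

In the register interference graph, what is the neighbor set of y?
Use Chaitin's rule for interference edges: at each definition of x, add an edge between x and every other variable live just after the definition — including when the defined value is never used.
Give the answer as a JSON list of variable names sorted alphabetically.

Block summaries:
  n0: {z} / ∅
  n1: {j,y} / ∅
  n2: {m,y} / {z}
  n3: {j} / {j}
  n4: {d} / ∅
  n5: {m,z} / {j}

Backward fixpoint:
  n0: in=∅ out={z}
  n1: in={z} out={j,z}
  n2: in={j,z} out={j,z}
  n3: in={j} out={j}
  n4: in={j,z} out={j,z}
  n5: in={j} out={z}

Conflict graph:
  d: {j,z}
  j: {d,m,y,z}
  m: {j,z}
  y: {j,z}
  z: {d,j,m,y}

N(y) = ["j", "z"]

Answer: ["j", "z"]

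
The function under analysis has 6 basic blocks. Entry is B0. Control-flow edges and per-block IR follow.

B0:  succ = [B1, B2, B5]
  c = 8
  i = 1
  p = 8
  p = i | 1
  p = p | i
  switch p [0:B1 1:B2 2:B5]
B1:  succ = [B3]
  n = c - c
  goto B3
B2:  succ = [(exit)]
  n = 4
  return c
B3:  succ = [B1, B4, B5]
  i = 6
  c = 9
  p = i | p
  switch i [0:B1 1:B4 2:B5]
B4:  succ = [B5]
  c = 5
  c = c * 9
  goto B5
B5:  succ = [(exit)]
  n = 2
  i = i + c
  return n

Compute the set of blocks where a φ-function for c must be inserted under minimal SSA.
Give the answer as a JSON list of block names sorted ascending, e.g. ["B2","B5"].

Answer: ["B1", "B5"]

Derivation:
idom tree: B1←B0 B2←B0 B3←B1 B4←B3 B5←B0
Dom at joins:
  B1: preds {B0,B3}: {B0} ∩ {B0,B1,B3} = {B0}; idom=B0
  B5: preds {B0,B3,B4}: {B0} ∩ {B0,B1,B3} ∩ {B0,B1,B3,B4} = {B0}; idom=B0

DF derivation:
  join B1 pred B0: · stop@B0
  join B1 pred B3: B3→B1 stop@B0
  join B5 pred B0: · stop@B0
  join B5 pred B3: B3→B1 stop@B0
  join B5 pred B4: B4→B3→B1 stop@B0
  B0: DF=∅
  B1: DF={B1,B5}
  B2: DF=∅
  B3: DF={B1,B5}
  B4: DF={B5}
  B5: DF=∅

φ for c: defs {B0,B3,B4}
  DF⁺ = {B1,B5}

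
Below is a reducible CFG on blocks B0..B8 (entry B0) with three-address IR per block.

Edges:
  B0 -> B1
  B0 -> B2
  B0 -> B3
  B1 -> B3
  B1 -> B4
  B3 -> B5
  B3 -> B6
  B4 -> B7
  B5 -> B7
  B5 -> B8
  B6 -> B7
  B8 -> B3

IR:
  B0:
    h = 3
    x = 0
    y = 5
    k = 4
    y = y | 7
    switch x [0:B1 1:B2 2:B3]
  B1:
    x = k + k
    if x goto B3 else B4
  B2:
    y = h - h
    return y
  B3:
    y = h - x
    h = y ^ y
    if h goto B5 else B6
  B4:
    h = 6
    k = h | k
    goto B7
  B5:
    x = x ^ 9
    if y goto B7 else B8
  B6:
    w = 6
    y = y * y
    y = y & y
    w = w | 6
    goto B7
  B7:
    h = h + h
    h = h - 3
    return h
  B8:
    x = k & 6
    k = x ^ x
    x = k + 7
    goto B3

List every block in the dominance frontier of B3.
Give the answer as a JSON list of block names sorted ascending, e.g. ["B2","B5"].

Answer: ["B3", "B7"]

Derivation:
idom tree: B1←B0 B2←B0 B3←B0 B4←B1 B5←B3 B6←B3 B7←B0 B8←B5
Dom at joins:
  B3: preds {B0,B1,B8}: {B0} ∩ {B0,B1} ∩ {B0,B3,B5,B8} = {B0}; idom=B0
  B7: preds {B4,B5,B6}: {B0,B1,B4} ∩ {B0,B3,B5} ∩ {B0,B3,B6} = {B0}; idom=B0

Frontier:
  join B3 pred B0: · stop@B0
  join B3 pred B1: B1 stop@B0
  join B3 pred B8: B8→B5→B3 stop@B0
  join B7 pred B4: B4→B1 stop@B0
  join B7 pred B5: B5→B3 stop@B0
  join B7 pred B6: B6→B3 stop@B0
  B0: DF=∅
  B1: DF={B3,B7}
  B2: DF=∅
  B3: DF={B3,B7}
  B4: DF={B7}
  B5: DF={B3,B7}
  B6: DF={B7}
  B7: DF=∅
  B8: DF={B3}

DF(B3) = ["B3", "B7"]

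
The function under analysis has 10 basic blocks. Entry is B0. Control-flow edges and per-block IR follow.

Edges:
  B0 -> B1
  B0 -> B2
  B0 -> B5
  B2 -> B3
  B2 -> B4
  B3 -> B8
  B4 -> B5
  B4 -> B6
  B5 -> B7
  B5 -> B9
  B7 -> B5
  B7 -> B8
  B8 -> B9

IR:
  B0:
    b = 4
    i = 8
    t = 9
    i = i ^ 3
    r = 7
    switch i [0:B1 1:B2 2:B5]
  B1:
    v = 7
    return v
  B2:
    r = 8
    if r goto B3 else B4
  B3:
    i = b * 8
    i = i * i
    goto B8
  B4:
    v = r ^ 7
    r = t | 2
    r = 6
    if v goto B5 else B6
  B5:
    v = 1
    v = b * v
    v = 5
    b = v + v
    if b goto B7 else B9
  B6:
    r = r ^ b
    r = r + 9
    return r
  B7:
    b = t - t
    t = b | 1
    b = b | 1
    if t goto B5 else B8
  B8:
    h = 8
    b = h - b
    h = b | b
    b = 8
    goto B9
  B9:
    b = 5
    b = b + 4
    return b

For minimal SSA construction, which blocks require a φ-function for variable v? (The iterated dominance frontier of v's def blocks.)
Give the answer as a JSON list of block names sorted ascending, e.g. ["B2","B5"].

Answer: ["B5", "B8", "B9"]

Working:
idom tree: B1←B0 B2←B0 B3←B2 B4←B2 B5←B0 B6←B4 B7←B5 B8←B0 B9←B0
Dom at joins:
  B5: preds {B0,B4,B7}: {B0} ∩ {B0,B2,B4} ∩ {B0,B5,B7} = {B0}; idom=B0
  B8: preds {B3,B7}: {B0,B2,B3} ∩ {B0,B5,B7} = {B0}; idom=B0
  B9: preds {B5,B8}: {B0,B5} ∩ {B0,B8} = {B0}; idom=B0

Frontier:
  B5←B0: walk · to B0
  B5←B4: walk B4→B2 to B0
  B5←B7: walk B7→B5 to B0
  B8←B3: walk B3→B2 to B0
  B8←B7: walk B7→B5 to B0
  B9←B5: walk B5 to B0
  B9←B8: walk B8 to B0
  DF(B0)=∅
  DF(B1)=∅
  DF(B2)={B5,B8}
  DF(B3)={B8}
  DF(B4)={B5}
  DF(B5)={B5,B8,B9}
  DF(B6)=∅
  DF(B7)={B5,B8}
  DF(B8)={B9}
  DF(B9)=∅

φ for v: defs {B1,B4,B5}
  DF⁺ = {B5,B8,B9}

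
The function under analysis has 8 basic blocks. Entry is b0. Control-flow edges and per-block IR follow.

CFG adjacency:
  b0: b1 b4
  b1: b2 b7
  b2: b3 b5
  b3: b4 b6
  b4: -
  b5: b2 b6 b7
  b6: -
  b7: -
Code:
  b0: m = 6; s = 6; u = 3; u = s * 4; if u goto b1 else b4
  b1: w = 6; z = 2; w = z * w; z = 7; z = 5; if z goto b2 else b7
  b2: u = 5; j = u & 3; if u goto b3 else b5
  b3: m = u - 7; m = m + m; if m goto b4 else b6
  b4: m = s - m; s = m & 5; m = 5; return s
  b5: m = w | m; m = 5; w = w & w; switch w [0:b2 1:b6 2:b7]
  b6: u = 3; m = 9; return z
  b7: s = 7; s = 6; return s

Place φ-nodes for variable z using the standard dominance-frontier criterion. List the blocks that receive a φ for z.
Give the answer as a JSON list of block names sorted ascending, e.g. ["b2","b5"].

Answer: ["b4"]

Working:
idom tree: b1←b0 b2←b1 b3←b2 b4←b0 b5←b2 b6←b2 b7←b1
Join-block Dom:
  b2: preds {b1,b5}: {b0,b1} ∩ {b0,b1,b2,b5} = {b0,b1}; idom=b1
  b4: preds {b0,b3}: {b0} ∩ {b0,b1,b2,b3} = {b0}; idom=b0
  b6: preds {b3,b5}: {b0,b1,b2,b3} ∩ {b0,b1,b2,b5} = {b0,b1,b2}; idom=b2
  b7: preds {b1,b5}: {b0,b1} ∩ {b0,b1,b2,b5} = {b0,b1}; idom=b1

DF derivation:
  b2←b1: walk · to b1
  b2←b5: walk b5→b2 to b1
  b4←b0: walk · to b0
  b4←b3: walk b3→b2→b1 to b0
  b6←b3: walk b3 to b2
  b6←b5: walk b5 to b2
  b7←b1: walk · to b1
  b7←b5: walk b5→b2 to b1
  b0: DF=∅
  b1: DF={b4}
  b2: DF={b2,b4,b7}
  b3: DF={b4,b6}
  b4: DF=∅
  b5: DF={b2,b6,b7}
  b6: DF=∅
  b7: DF=∅

φ for z: defs {b1}
  DF⁺ = {b4}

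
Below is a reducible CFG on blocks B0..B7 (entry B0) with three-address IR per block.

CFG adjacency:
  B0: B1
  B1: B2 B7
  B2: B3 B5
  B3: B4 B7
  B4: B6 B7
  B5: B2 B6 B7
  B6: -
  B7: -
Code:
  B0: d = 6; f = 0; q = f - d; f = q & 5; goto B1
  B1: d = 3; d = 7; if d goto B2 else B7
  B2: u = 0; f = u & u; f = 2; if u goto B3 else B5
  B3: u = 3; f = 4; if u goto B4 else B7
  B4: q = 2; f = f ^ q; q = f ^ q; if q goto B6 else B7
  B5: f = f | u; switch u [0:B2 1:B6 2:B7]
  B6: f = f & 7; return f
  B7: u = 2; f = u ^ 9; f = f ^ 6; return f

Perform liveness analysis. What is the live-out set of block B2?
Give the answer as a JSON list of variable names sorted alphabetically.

Block summaries:
  B0: def={d,f,q} ue=∅
  B1: def={d} ue=∅
  B2: def={f,u} ue=∅
  B3: def={f,u} ue=∅
  B4: def={f,q} ue={f}
  B5: def={f} ue={f,u}
  B6: def={f} ue={f}
  B7: def={f,u} ue=∅

Live sets:
  live B0: ∅→∅
  live B1: ∅→∅
  live B2: ∅→{f,u}
  live B3: ∅→{f}
  live B4: {f}→{f}
  live B5: {f,u}→{f}
  live B6: {f}→∅
  live B7: ∅→∅

live-out(B2) = ["f", "u"]

Answer: ["f", "u"]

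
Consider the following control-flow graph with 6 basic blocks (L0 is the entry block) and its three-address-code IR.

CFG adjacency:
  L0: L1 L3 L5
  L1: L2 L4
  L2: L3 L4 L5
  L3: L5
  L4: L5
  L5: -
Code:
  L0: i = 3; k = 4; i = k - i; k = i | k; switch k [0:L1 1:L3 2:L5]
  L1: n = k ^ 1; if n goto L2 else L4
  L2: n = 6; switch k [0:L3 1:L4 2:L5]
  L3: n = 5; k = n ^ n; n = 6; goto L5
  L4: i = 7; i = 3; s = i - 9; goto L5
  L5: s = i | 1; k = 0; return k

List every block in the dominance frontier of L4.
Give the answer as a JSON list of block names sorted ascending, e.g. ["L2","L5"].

idom tree: L1←L0 L2←L1 L3←L0 L4←L1 L5←L0
Dom at joins:
  L3: preds {L0,L2}: {L0} ∩ {L0,L1,L2} = {L0}; idom=L0
  L4: preds {L1,L2}: {L0,L1} ∩ {L0,L1,L2} = {L0,L1}; idom=L1
  L5: preds {L0,L2,L3,L4}: {L0} ∩ {L0,L1,L2} ∩ {L0,L3} ∩ {L0,L1,L4} = {L0}; idom=L0

Frontier:
  join L3 pred L0: · stop@L0
  join L3 pred L2: L2→L1 stop@L0
  join L4 pred L1: · stop@L1
  join L4 pred L2: L2 stop@L1
  join L5 pred L0: · stop@L0
  join L5 pred L2: L2→L1 stop@L0
  join L5 pred L3: L3 stop@L0
  join L5 pred L4: L4→L1 stop@L0
  L0 → ∅
  L1 → {L3,L5}
  L2 → {L3,L4,L5}
  L3 → {L5}
  L4 → {L5}
  L5 → ∅

DF(L4) = ["L5"]

Answer: ["L5"]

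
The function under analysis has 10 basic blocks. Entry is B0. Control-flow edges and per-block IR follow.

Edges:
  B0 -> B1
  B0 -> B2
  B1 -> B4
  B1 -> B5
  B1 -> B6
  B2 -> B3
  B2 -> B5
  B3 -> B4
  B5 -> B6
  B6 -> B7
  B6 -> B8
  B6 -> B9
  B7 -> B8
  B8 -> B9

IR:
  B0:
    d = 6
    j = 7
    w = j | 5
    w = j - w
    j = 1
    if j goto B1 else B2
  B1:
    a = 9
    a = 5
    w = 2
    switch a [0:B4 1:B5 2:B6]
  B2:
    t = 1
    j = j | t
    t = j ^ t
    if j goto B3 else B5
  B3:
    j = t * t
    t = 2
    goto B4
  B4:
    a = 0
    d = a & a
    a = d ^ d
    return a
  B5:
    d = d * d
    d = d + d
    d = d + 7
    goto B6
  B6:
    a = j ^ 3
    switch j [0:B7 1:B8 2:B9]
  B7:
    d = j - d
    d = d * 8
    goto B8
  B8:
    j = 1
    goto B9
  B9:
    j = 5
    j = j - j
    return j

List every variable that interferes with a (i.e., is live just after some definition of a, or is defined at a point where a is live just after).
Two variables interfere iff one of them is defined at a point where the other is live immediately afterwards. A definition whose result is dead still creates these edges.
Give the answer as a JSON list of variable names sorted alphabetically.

Answer: ["d", "j", "w"]

Analysis:
Per-block:
  B0: def={d,j,w} ue=∅
  B1: def={a,w} ue=∅
  B2: def={j,t} ue={j}
  B3: def={j,t} ue={t}
  B4: def={a,d} ue=∅
  B5: def={d} ue={d}
  B6: def={a} ue={j}
  B7: def={d} ue={d,j}
  B8: def={j} ue=∅
  B9: def={j} ue=∅

Backward fixpoint:
  B0 li=∅ lo={d,j}
  B1 li={d,j} lo={d,j}
  B2 li={d,j} lo={d,j,t}
  B3 li={t} lo=∅
  B4 li=∅ lo=∅
  B5 li={d,j} lo={d,j}
  B6 li={d,j} lo={d,j}
  B7 li={d,j} lo=∅
  B8 li=∅ lo=∅
  B9 li=∅ lo=∅

Interfere edges:
  a — {d,j,w}
  d — {a,j,t,w}
  j — {a,d,t,w}
  t — {d,j}
  w — {a,d,j}

N(a) = ["d", "j", "w"]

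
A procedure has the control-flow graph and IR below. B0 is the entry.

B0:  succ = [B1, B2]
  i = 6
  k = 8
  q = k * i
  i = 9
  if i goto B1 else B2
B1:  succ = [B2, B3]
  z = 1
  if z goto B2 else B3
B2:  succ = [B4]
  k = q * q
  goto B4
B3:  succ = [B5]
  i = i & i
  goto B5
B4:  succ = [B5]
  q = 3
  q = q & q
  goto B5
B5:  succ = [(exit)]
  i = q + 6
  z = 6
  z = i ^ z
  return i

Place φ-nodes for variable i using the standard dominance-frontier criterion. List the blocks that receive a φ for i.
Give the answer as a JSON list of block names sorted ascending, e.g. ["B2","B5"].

Answer: ["B5"]

Analysis:
idom tree: B1←B0 B2←B0 B3←B1 B4←B2 B5←B0
Join-block Dom:
  B2: preds {B0,B1}: {B0} ∩ {B0,B1} = {B0}; idom=B0
  B5: preds {B3,B4}: {B0,B1,B3} ∩ {B0,B2,B4} = {B0}; idom=B0

Frontier:
  B2←B0: walk · to B0
  B2←B1: walk B1 to B0
  B5←B3: walk B3→B1 to B0
  B5←B4: walk B4→B2 to B0
  B0: DF=∅
  B1: DF={B2,B5}
  B2: DF={B5}
  B3: DF={B5}
  B4: DF={B5}
  B5: DF=∅

φ for i: defs {B0,B3,B5}
  DF⁺ = {B5}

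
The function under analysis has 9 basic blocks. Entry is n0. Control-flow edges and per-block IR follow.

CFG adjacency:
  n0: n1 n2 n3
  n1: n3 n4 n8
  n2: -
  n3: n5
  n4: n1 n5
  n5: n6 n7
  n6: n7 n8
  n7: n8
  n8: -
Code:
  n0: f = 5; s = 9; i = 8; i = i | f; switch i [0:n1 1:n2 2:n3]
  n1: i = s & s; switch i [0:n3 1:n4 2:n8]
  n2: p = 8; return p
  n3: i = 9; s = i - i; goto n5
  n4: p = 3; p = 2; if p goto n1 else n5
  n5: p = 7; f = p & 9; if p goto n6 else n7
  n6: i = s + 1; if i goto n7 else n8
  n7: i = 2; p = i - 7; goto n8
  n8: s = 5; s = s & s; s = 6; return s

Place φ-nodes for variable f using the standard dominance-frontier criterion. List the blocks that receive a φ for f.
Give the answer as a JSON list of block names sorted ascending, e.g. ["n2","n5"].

Answer: ["n8"]

Working:
idom tree: n1←n0 n2←n0 n3←n0 n4←n1 n5←n0 n6←n5 n7←n5 n8←n0
Dom∩ at merges:
  n1: preds {n0,n4}: {n0} ∩ {n0,n1,n4} = {n0}; idom=n0
  n3: preds {n0,n1}: {n0} ∩ {n0,n1} = {n0}; idom=n0
  n5: preds {n3,n4}: {n0,n3} ∩ {n0,n1,n4} = {n0}; idom=n0
  n7: preds {n5,n6}: {n0,n5} ∩ {n0,n5,n6} = {n0,n5}; idom=n5
  n8: preds {n1,n6,n7}: {n0,n1} ∩ {n0,n5,n6} ∩ {n0,n5,n7} = {n0}; idom=n0

DF walk-up:
  join n1 pred n0: · stop@n0
  join n1 pred n4: n4→n1 stop@n0
  join n3 pred n0: · stop@n0
  join n3 pred n1: n1 stop@n0
  join n5 pred n3: n3 stop@n0
  join n5 pred n4: n4→n1 stop@n0
  join n7 pred n5: · stop@n5
  join n7 pred n6: n6 stop@n5
  join n8 pred n1: n1 stop@n0
  join n8 pred n6: n6→n5 stop@n0
  join n8 pred n7: n7→n5 stop@n0
  n0: DF=∅
  n1: DF={n1,n3,n5,n8}
  n2: DF=∅
  n3: DF={n5}
  n4: DF={n1,n5}
  n5: DF={n8}
  n6: DF={n7,n8}
  n7: DF={n8}
  n8: DF=∅

φ for f: defs {n0,n5}
  DF⁺ = {n8}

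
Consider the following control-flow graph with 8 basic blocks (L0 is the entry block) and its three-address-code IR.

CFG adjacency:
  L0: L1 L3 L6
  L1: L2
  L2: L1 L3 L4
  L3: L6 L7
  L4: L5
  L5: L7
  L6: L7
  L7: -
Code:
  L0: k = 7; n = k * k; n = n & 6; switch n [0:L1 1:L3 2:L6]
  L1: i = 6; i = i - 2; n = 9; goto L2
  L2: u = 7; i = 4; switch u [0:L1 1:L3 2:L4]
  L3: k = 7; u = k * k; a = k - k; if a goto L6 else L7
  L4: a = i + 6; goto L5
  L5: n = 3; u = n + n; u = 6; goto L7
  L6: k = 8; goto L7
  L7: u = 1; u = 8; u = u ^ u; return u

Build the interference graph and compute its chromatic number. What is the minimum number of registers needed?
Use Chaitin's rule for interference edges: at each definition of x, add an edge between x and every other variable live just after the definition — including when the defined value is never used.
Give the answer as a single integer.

Answer: 2

Analysis:
Per-block:
  L0: {k,n} / ∅
  L1: {i,n} / ∅
  L2: {i,u} / ∅
  L3: {a,k,u} / ∅
  L4: {a} / {i}
  L5: {n,u} / ∅
  L6: {k} / ∅
  L7: {u} / ∅

Backward fixpoint:
  L0 li=∅ lo=∅
  L1 li=∅ lo=∅
  L2 li=∅ lo={i}
  L3 li=∅ lo=∅
  L4 li={i} lo=∅
  L5 li=∅ lo=∅
  L6 li=∅ lo=∅
  L7 li=∅ lo=∅

Conflict graph:
  a↔∅
  i↔{u}
  k↔{u}
  n↔∅
  u↔{i,k}

Chromatic number:
  clique {i,u} ⇒ need ≥ 2
  assign a→r0 i→r1 k→r1 n→r0 u→r0 — no edge inside a register ⇒ χ ≤ 2
  χ = 2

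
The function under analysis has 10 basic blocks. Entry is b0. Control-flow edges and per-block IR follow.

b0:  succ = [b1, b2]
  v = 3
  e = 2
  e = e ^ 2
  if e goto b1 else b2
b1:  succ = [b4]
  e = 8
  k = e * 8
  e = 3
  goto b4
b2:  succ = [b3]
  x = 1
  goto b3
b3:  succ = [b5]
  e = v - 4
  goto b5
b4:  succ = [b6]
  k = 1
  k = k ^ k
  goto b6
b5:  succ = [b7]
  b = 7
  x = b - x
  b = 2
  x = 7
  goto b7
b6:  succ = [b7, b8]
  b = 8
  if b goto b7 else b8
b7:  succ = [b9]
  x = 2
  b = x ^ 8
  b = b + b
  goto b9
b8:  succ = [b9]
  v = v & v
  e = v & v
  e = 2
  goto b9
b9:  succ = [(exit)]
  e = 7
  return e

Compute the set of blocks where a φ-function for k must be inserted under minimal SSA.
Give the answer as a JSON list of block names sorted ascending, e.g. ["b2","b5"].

idom tree: b1←b0 b2←b0 b3←b2 b4←b1 b5←b3 b6←b4 b7←b0 b8←b6 b9←b0
Dom at joins:
  b7: preds {b5,b6}: {b0,b2,b3,b5} ∩ {b0,b1,b4,b6} = {b0}; idom=b0
  b9: preds {b7,b8}: {b0,b7} ∩ {b0,b1,b4,b6,b8} = {b0}; idom=b0

Frontier:
  join b7 pred b5: b5→b3→b2 stop@b0
  join b7 pred b6: b6→b4→b1 stop@b0
  join b9 pred b7: b7 stop@b0
  join b9 pred b8: b8→b6→b4→b1 stop@b0
  DF(b0)=∅
  DF(b1)={b7,b9}
  DF(b2)={b7}
  DF(b3)={b7}
  DF(b4)={b7,b9}
  DF(b5)={b7}
  DF(b6)={b7,b9}
  DF(b7)={b9}
  DF(b8)={b9}
  DF(b9)=∅

φ for k: defs {b1,b4}
  DF⁺ = {b7,b9}

Answer: ["b7", "b9"]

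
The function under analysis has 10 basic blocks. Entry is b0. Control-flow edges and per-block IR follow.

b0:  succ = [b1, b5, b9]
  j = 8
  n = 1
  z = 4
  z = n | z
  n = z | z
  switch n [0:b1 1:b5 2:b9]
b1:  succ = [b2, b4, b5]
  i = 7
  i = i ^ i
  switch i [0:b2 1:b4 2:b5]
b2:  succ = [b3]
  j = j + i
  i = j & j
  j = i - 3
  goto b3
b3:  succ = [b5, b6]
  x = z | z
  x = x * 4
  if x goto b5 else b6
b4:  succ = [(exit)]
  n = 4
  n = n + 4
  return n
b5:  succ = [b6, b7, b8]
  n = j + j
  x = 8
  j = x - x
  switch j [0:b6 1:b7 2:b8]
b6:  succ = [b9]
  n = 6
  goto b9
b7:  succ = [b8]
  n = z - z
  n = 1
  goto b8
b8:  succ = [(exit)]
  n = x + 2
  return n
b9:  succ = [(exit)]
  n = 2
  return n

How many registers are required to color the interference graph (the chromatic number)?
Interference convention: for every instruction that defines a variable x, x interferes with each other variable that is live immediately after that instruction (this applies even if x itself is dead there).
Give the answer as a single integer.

Answer: 4

Derivation:
Per-block:
  b0 def {j,n,z} use ∅
  b1 def {i} use ∅
  b2 def {i,j} use {i,j}
  b3 def {x} use {z}
  b4 def {n} use ∅
  b5 def {j,n,x} use {j}
  b6 def {n} use ∅
  b7 def {n} use {z}
  b8 def {n} use {x}
  b9 def {n} use ∅

Liveness:
  b0 li=∅ lo={j,z}
  b1 li={j,z} lo={i,j,z}
  b2 li={i,j,z} lo={j,z}
  b3 li={j,z} lo={j,z}
  b4 li=∅ lo=∅
  b5 li={j,z} lo={x,z}
  b6 li=∅ lo=∅
  b7 li={x,z} lo={x}
  b8 li={x} lo=∅
  b9 li=∅ lo=∅

Interfere edges:
  i: {j,z}
  j: {i,n,x,z}
  n: {j,x,z}
  x: {j,n,z}
  z: {i,j,n,x}

Colouring:
  {j,n,x,z} pairwise interfere (4-clique) ⇒ χ ≥ 4
  assign i→c2 j→c0 n→c2 x→c3 z→c1 — no edge inside a register ⇒ χ ≤ 4
  χ = 4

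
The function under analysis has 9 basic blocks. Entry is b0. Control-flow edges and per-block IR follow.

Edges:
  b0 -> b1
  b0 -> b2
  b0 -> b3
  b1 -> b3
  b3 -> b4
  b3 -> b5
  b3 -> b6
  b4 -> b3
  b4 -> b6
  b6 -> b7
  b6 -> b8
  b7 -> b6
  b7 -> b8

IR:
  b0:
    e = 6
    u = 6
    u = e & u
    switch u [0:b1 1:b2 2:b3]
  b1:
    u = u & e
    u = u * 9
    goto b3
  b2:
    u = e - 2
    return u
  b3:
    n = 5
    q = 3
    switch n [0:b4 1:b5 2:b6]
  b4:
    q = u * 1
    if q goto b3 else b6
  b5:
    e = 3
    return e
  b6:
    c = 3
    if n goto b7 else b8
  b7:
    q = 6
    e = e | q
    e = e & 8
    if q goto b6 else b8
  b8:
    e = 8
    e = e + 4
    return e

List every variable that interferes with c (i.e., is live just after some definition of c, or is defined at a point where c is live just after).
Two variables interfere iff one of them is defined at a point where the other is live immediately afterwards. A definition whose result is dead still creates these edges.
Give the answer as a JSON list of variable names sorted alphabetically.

Block summaries:
  b0: def={e,u} ue=∅
  b1: def={u} ue={e,u}
  b2: def={u} ue={e}
  b3: def={n,q} ue=∅
  b4: def={q} ue={u}
  b5: def={e} ue=∅
  b6: def={c} ue={n}
  b7: def={e,q} ue={e}
  b8: def={e} ue=∅

Backward fixpoint:
  b0 li=∅ lo={e,u}
  b1 li={e,u} lo={e,u}
  b2 li={e} lo=∅
  b3 li={e,u} lo={e,n,u}
  b4 li={e,n,u} lo={e,n,u}
  b5 li=∅ lo=∅
  b6 li={e,n} lo={e,n}
  b7 li={e,n} lo={e,n}
  b8 li=∅ lo=∅

Conflict graph:
  c↔{e,n}
  e↔{c,n,q,u}
  n↔{c,e,q,u}
  q↔{e,n,u}
  u↔{e,n,q}

N(c) = ["e", "n"]

Answer: ["e", "n"]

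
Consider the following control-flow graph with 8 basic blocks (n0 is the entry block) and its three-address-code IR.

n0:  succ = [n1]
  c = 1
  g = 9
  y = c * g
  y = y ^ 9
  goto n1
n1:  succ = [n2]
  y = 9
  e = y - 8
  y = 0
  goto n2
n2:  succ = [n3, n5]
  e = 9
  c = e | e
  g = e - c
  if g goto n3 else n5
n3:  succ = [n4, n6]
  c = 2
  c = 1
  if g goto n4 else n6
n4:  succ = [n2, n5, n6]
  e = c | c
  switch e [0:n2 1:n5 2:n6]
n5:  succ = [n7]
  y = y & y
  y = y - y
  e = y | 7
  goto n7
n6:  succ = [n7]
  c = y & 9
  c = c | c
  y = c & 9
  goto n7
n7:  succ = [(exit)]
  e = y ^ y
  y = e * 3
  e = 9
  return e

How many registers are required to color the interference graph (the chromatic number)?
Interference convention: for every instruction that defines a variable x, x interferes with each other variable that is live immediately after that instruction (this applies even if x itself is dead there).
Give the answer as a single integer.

Answer: 3

Derivation:
Per-block:
  n0 def {c,g,y} use ∅
  n1 def {e,y} use ∅
  n2 def {c,e,g} use ∅
  n3 def {c} use {g}
  n4 def {e} use {c}
  n5 def {e,y} use {y}
  n6 def {c,y} use {y}
  n7 def {e,y} use {y}

Live sets:
  n0: in=∅ out=∅
  n1: in=∅ out={y}
  n2: in={y} out={g,y}
  n3: in={g,y} out={c,y}
  n4: in={c,y} out={y}
  n5: in={y} out={y}
  n6: in={y} out={y}
  n7: in={y} out=∅

Interference:
  c: {e,g,y}
  e: {c,y}
  g: {c,y}
  y: {c,e,g}

Colouring:
  lower bound: {c,e,y} mutually conflict ⇒ χ ≥ 3
  assign c→c0 e→c2 g→c2 y→c1 — no edge inside a register ⇒ χ ≤ 3
  χ = 3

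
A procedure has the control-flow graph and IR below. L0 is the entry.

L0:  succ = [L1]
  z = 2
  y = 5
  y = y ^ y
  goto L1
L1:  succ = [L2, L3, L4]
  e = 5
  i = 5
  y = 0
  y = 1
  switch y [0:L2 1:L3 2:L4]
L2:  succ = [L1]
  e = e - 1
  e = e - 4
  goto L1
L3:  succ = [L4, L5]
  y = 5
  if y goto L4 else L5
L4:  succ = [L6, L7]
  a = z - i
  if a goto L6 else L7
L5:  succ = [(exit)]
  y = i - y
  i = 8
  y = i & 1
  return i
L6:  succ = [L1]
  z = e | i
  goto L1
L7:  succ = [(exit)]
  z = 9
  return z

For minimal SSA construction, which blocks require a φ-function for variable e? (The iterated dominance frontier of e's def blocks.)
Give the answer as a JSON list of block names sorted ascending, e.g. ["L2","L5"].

Answer: ["L1"]

Derivation:
idom tree: L1←L0 L2←L1 L3←L1 L4←L1 L5←L3 L6←L4 L7←L4
Dom at joins:
  L1: preds {L0,L2,L6}: {L0} ∩ {L0,L1,L2} ∩ {L0,L1,L4,L6} = {L0}; idom=L0
  L4: preds {L1,L3}: {L0,L1} ∩ {L0,L1,L3} = {L0,L1}; idom=L1

DF walk-up:
  join L1 pred L0: · stop@L0
  join L1 pred L2: L2→L1 stop@L0
  join L1 pred L6: L6→L4→L1 stop@L0
  join L4 pred L1: · stop@L1
  join L4 pred L3: L3 stop@L1
  DF(L0)=∅
  DF(L1)={L1}
  DF(L2)={L1}
  DF(L3)={L4}
  DF(L4)={L1}
  DF(L5)=∅
  DF(L6)={L1}
  DF(L7)=∅

φ for e: defs {L1,L2}
  DF⁺ = {L1}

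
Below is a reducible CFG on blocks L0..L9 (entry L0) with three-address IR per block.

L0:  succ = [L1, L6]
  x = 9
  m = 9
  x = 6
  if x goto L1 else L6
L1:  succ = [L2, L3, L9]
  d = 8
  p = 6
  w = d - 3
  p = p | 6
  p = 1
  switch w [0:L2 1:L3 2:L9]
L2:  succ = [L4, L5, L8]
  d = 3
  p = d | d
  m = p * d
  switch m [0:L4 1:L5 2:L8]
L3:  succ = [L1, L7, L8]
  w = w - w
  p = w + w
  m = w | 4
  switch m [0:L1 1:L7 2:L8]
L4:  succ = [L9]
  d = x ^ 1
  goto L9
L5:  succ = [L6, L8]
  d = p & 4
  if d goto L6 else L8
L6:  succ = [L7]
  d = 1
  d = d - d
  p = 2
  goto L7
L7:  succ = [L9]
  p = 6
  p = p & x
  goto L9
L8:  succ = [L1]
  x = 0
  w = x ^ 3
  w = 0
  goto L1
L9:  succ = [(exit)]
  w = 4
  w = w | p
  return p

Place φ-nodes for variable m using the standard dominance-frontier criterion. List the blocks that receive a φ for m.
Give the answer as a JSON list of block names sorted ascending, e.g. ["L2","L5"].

Answer: ["L1", "L6", "L7", "L8", "L9"]

Derivation:
idom tree: L1←L0 L2←L1 L3←L1 L4←L2 L5←L2 L6←L0 L7←L0 L8←L1 L9←L0
Dom∩ at merges:
  L1: preds {L0,L3,L8}: {L0} ∩ {L0,L1,L3} ∩ {L0,L1,L8} = {L0}; idom=L0
  L6: preds {L0,L5}: {L0} ∩ {L0,L1,L2,L5} = {L0}; idom=L0
  L7: preds {L3,L6}: {L0,L1,L3} ∩ {L0,L6} = {L0}; idom=L0
  L8: preds {L2,L3,L5}: {L0,L1,L2} ∩ {L0,L1,L3} ∩ {L0,L1,L2,L5} = {L0,L1}; idom=L1
  L9: preds {L1,L4,L7}: {L0,L1} ∩ {L0,L1,L2,L4} ∩ {L0,L7} = {L0}; idom=L0

DF walk-up:
  join L1 pred L0: · stop@L0
  join L1 pred L3: L3→L1 stop@L0
  join L1 pred L8: L8→L1 stop@L0
  join L6 pred L0: · stop@L0
  join L6 pred L5: L5→L2→L1 stop@L0
  join L7 pred L3: L3→L1 stop@L0
  join L7 pred L6: L6 stop@L0
  join L8 pred L2: L2 stop@L1
  join L8 pred L3: L3 stop@L1
  join L8 pred L5: L5→L2 stop@L1
  join L9 pred L1: L1 stop@L0
  join L9 pred L4: L4→L2→L1 stop@L0
  join L9 pred L7: L7 stop@L0
  DF(L0)=∅
  DF(L1)={L1,L6,L7,L9}
  DF(L2)={L6,L8,L9}
  DF(L3)={L1,L7,L8}
  DF(L4)={L9}
  DF(L5)={L6,L8}
  DF(L6)={L7}
  DF(L7)={L9}
  DF(L8)={L1}
  DF(L9)=∅

φ for m: defs {L0,L2,L3}
  DF⁺ = {L1,L6,L7,L8,L9}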